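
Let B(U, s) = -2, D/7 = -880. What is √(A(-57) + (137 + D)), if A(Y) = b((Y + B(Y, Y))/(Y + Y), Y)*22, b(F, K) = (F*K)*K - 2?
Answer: 47*√14 ≈ 175.86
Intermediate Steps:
D = -6160 (D = 7*(-880) = -6160)
b(F, K) = -2 + F*K² (b(F, K) = F*K² - 2 = -2 + F*K²)
A(Y) = -44 + 11*Y*(-2 + Y) (A(Y) = (-2 + ((Y - 2)/(Y + Y))*Y²)*22 = (-2 + ((-2 + Y)/((2*Y)))*Y²)*22 = (-2 + ((-2 + Y)*(1/(2*Y)))*Y²)*22 = (-2 + ((-2 + Y)/(2*Y))*Y²)*22 = (-2 + Y*(-2 + Y)/2)*22 = -44 + 11*Y*(-2 + Y))
√(A(-57) + (137 + D)) = √((-44 + 11*(-57)*(-2 - 57)) + (137 - 6160)) = √((-44 + 11*(-57)*(-59)) - 6023) = √((-44 + 36993) - 6023) = √(36949 - 6023) = √30926 = 47*√14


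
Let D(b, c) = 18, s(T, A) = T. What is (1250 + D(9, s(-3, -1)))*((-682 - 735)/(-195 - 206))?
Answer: 1796756/401 ≈ 4480.7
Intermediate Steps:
(1250 + D(9, s(-3, -1)))*((-682 - 735)/(-195 - 206)) = (1250 + 18)*((-682 - 735)/(-195 - 206)) = 1268*(-1417/(-401)) = 1268*(-1417*(-1/401)) = 1268*(1417/401) = 1796756/401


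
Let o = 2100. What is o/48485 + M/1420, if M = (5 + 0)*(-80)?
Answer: -164120/688487 ≈ -0.23838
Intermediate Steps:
M = -400 (M = 5*(-80) = -400)
o/48485 + M/1420 = 2100/48485 - 400/1420 = 2100*(1/48485) - 400*1/1420 = 420/9697 - 20/71 = -164120/688487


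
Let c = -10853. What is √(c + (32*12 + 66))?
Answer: I*√10403 ≈ 102.0*I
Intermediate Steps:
√(c + (32*12 + 66)) = √(-10853 + (32*12 + 66)) = √(-10853 + (384 + 66)) = √(-10853 + 450) = √(-10403) = I*√10403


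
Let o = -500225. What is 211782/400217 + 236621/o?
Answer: 1021718563/18199868075 ≈ 0.056139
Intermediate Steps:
211782/400217 + 236621/o = 211782/400217 + 236621/(-500225) = 211782*(1/400217) + 236621*(-1/500225) = 211782/400217 - 21511/45475 = 1021718563/18199868075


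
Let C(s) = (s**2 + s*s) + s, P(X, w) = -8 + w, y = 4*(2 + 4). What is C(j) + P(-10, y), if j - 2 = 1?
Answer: 37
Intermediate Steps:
j = 3 (j = 2 + 1 = 3)
y = 24 (y = 4*6 = 24)
C(s) = s + 2*s**2 (C(s) = (s**2 + s**2) + s = 2*s**2 + s = s + 2*s**2)
C(j) + P(-10, y) = 3*(1 + 2*3) + (-8 + 24) = 3*(1 + 6) + 16 = 3*7 + 16 = 21 + 16 = 37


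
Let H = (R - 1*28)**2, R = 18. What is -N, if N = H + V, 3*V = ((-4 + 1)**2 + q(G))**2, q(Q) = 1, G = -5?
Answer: -400/3 ≈ -133.33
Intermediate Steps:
H = 100 (H = (18 - 1*28)**2 = (18 - 28)**2 = (-10)**2 = 100)
V = 100/3 (V = ((-4 + 1)**2 + 1)**2/3 = ((-3)**2 + 1)**2/3 = (9 + 1)**2/3 = (1/3)*10**2 = (1/3)*100 = 100/3 ≈ 33.333)
N = 400/3 (N = 100 + 100/3 = 400/3 ≈ 133.33)
-N = -1*400/3 = -400/3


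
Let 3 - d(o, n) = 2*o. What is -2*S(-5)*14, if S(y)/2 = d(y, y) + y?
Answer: -448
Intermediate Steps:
d(o, n) = 3 - 2*o
S(y) = 6 - 2*y (S(y) = 2*((3 - 2*y) + y) = 2*(3 - y) = 6 - 2*y)
-2*S(-5)*14 = -2*(6 - 2*(-5))*14 = -2*(6 + 10)*14 = -32*14 = -2*224 = -448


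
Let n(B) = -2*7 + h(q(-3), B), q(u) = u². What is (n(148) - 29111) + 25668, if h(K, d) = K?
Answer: -3448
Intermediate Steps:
n(B) = -5 (n(B) = -2*7 + (-3)² = -14 + 9 = -5)
(n(148) - 29111) + 25668 = (-5 - 29111) + 25668 = -29116 + 25668 = -3448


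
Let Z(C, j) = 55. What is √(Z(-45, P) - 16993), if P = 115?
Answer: 3*I*√1882 ≈ 130.15*I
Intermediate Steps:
√(Z(-45, P) - 16993) = √(55 - 16993) = √(-16938) = 3*I*√1882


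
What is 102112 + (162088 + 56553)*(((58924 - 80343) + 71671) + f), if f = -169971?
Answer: -26175379767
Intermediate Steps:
102112 + (162088 + 56553)*(((58924 - 80343) + 71671) + f) = 102112 + (162088 + 56553)*(((58924 - 80343) + 71671) - 169971) = 102112 + 218641*((-21419 + 71671) - 169971) = 102112 + 218641*(50252 - 169971) = 102112 + 218641*(-119719) = 102112 - 26175481879 = -26175379767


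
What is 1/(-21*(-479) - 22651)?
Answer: -1/12592 ≈ -7.9416e-5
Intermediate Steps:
1/(-21*(-479) - 22651) = 1/(10059 - 22651) = 1/(-12592) = -1/12592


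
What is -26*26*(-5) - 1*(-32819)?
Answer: 36199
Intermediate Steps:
-26*26*(-5) - 1*(-32819) = -676*(-5) + 32819 = 3380 + 32819 = 36199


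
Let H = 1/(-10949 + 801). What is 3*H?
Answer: -3/10148 ≈ -0.00029562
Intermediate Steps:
H = -1/10148 (H = 1/(-10148) = -1/10148 ≈ -9.8542e-5)
3*H = 3*(-1/10148) = -3/10148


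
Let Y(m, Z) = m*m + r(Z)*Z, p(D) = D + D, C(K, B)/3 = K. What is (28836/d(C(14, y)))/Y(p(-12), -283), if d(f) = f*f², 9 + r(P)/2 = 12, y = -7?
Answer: -89/256564 ≈ -0.00034689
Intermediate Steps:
r(P) = 6 (r(P) = -18 + 2*12 = -18 + 24 = 6)
C(K, B) = 3*K
p(D) = 2*D
Y(m, Z) = m² + 6*Z (Y(m, Z) = m*m + 6*Z = m² + 6*Z)
d(f) = f³
(28836/d(C(14, y)))/Y(p(-12), -283) = (28836/((3*14)³))/((2*(-12))² + 6*(-283)) = (28836/(42³))/((-24)² - 1698) = (28836/74088)/(576 - 1698) = (28836*(1/74088))/(-1122) = (267/686)*(-1/1122) = -89/256564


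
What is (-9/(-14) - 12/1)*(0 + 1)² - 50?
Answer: -859/14 ≈ -61.357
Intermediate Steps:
(-9/(-14) - 12/1)*(0 + 1)² - 50 = (-9*(-1/14) - 12*1)*1² - 50 = (9/14 - 12)*1 - 50 = -159/14*1 - 50 = -159/14 - 50 = -859/14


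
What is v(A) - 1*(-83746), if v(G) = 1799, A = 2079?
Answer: 85545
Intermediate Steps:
v(A) - 1*(-83746) = 1799 - 1*(-83746) = 1799 + 83746 = 85545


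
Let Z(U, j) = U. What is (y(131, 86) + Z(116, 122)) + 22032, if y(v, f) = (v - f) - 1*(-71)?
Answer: 22264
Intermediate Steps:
y(v, f) = 71 + v - f (y(v, f) = (v - f) + 71 = 71 + v - f)
(y(131, 86) + Z(116, 122)) + 22032 = ((71 + 131 - 1*86) + 116) + 22032 = ((71 + 131 - 86) + 116) + 22032 = (116 + 116) + 22032 = 232 + 22032 = 22264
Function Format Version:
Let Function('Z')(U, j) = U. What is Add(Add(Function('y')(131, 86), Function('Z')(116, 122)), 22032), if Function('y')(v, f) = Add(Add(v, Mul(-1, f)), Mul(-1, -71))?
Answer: 22264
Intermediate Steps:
Function('y')(v, f) = Add(71, v, Mul(-1, f)) (Function('y')(v, f) = Add(Add(v, Mul(-1, f)), 71) = Add(71, v, Mul(-1, f)))
Add(Add(Function('y')(131, 86), Function('Z')(116, 122)), 22032) = Add(Add(Add(71, 131, Mul(-1, 86)), 116), 22032) = Add(Add(Add(71, 131, -86), 116), 22032) = Add(Add(116, 116), 22032) = Add(232, 22032) = 22264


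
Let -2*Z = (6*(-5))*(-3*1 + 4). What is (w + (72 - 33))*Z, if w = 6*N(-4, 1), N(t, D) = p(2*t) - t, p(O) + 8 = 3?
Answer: 495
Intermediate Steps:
p(O) = -5 (p(O) = -8 + 3 = -5)
N(t, D) = -5 - t
w = -6 (w = 6*(-5 - 1*(-4)) = 6*(-5 + 4) = 6*(-1) = -6)
Z = 15 (Z = -6*(-5)*(-3*1 + 4)/2 = -(-15)*(-3 + 4) = -(-15) = -½*(-30) = 15)
(w + (72 - 33))*Z = (-6 + (72 - 33))*15 = (-6 + 39)*15 = 33*15 = 495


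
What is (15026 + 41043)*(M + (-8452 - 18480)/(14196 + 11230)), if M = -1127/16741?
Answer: -13443207560133/212828333 ≈ -63165.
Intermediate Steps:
M = -1127/16741 (M = -1127*1/16741 = -1127/16741 ≈ -0.067320)
(15026 + 41043)*(M + (-8452 - 18480)/(14196 + 11230)) = (15026 + 41043)*(-1127/16741 + (-8452 - 18480)/(14196 + 11230)) = 56069*(-1127/16741 - 26932/25426) = 56069*(-1127/16741 - 26932*1/25426) = 56069*(-1127/16741 - 13466/12713) = 56069*(-239761857/212828333) = -13443207560133/212828333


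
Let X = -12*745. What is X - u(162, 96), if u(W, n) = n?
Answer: -9036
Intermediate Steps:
X = -8940
X - u(162, 96) = -8940 - 1*96 = -8940 - 96 = -9036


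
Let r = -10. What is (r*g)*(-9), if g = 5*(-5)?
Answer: -2250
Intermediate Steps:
g = -25
(r*g)*(-9) = -10*(-25)*(-9) = 250*(-9) = -2250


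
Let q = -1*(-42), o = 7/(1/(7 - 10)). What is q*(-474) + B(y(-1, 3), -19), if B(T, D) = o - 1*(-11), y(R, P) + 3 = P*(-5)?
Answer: -19918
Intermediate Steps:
y(R, P) = -3 - 5*P (y(R, P) = -3 + P*(-5) = -3 - 5*P)
o = -21 (o = 7/(1/(-3)) = 7/(-⅓) = 7*(-3) = -21)
B(T, D) = -10 (B(T, D) = -21 - 1*(-11) = -21 + 11 = -10)
q = 42
q*(-474) + B(y(-1, 3), -19) = 42*(-474) - 10 = -19908 - 10 = -19918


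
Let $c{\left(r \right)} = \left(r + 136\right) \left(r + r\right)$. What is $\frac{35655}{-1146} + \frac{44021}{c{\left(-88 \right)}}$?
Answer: $- \frac{58610251}{1613568} \approx -36.323$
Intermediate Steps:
$c{\left(r \right)} = 2 r \left(136 + r\right)$ ($c{\left(r \right)} = \left(136 + r\right) 2 r = 2 r \left(136 + r\right)$)
$\frac{35655}{-1146} + \frac{44021}{c{\left(-88 \right)}} = \frac{35655}{-1146} + \frac{44021}{2 \left(-88\right) \left(136 - 88\right)} = 35655 \left(- \frac{1}{1146}\right) + \frac{44021}{2 \left(-88\right) 48} = - \frac{11885}{382} + \frac{44021}{-8448} = - \frac{11885}{382} + 44021 \left(- \frac{1}{8448}\right) = - \frac{11885}{382} - \frac{44021}{8448} = - \frac{58610251}{1613568}$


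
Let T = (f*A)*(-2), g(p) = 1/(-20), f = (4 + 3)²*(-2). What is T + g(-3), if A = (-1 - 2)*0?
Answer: -1/20 ≈ -0.050000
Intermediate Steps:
A = 0 (A = -3*0 = 0)
f = -98 (f = 7²*(-2) = 49*(-2) = -98)
g(p) = -1/20
T = 0 (T = -98*0*(-2) = 0*(-2) = 0)
T + g(-3) = 0 - 1/20 = -1/20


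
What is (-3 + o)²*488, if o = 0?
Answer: 4392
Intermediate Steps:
(-3 + o)²*488 = (-3 + 0)²*488 = (-3)²*488 = 9*488 = 4392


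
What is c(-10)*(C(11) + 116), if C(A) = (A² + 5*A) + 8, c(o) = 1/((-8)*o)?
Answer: 15/4 ≈ 3.7500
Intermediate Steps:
c(o) = -1/(8*o)
C(A) = 8 + A² + 5*A
c(-10)*(C(11) + 116) = (-⅛/(-10))*((8 + 11² + 5*11) + 116) = (-⅛*(-⅒))*((8 + 121 + 55) + 116) = (184 + 116)/80 = (1/80)*300 = 15/4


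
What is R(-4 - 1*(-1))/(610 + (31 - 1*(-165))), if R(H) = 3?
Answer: 3/806 ≈ 0.0037221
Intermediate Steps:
R(-4 - 1*(-1))/(610 + (31 - 1*(-165))) = 3/(610 + (31 - 1*(-165))) = 3/(610 + (31 + 165)) = 3/(610 + 196) = 3/806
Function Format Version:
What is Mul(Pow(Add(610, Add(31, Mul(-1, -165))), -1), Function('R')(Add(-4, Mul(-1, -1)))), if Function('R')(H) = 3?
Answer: Rational(3, 806) ≈ 0.0037221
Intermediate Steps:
Mul(Pow(Add(610, Add(31, Mul(-1, -165))), -1), Function('R')(Add(-4, Mul(-1, -1)))) = Mul(Pow(Add(610, Add(31, Mul(-1, -165))), -1), 3) = Mul(Pow(Add(610, Add(31, 165)), -1), 3) = Mul(Pow(Add(610, 196), -1), 3) = Mul(Pow(806, -1), 3) = Mul(Rational(1, 806), 3) = Rational(3, 806)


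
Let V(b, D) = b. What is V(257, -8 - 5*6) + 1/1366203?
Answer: 351114172/1366203 ≈ 257.00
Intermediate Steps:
V(257, -8 - 5*6) + 1/1366203 = 257 + 1/1366203 = 351114172/1366203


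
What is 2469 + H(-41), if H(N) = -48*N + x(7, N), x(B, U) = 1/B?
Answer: 31060/7 ≈ 4437.1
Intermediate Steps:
H(N) = ⅐ - 48*N (H(N) = -48*N + 1/7 = -48*N + ⅐ = ⅐ - 48*N)
2469 + H(-41) = 2469 + (⅐ - 48*(-41)) = 2469 + (⅐ + 1968) = 2469 + 13777/7 = 31060/7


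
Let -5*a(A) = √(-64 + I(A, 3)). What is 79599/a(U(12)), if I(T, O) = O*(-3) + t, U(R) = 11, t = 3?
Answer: 79599*I*√70/14 ≈ 47570.0*I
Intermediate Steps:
I(T, O) = 3 - 3*O (I(T, O) = O*(-3) + 3 = -3*O + 3 = 3 - 3*O)
a(A) = -I*√70/5 (a(A) = -√(-64 + (3 - 3*3))/5 = -√(-64 + (3 - 9))/5 = -√(-64 - 6)/5 = -I*√70/5)
79599/a(U(12)) = 79599/((-I*√70/5)) = 79599*(I*√70/14) = 79599*I*√70/14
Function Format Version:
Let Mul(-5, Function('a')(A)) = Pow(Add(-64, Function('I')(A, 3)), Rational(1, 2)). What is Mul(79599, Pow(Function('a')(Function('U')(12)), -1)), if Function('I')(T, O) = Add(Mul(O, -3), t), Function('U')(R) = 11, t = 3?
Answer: Mul(Rational(79599, 14), I, Pow(70, Rational(1, 2))) ≈ Mul(47570., I)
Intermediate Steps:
Function('I')(T, O) = Add(3, Mul(-3, O)) (Function('I')(T, O) = Add(Mul(O, -3), 3) = Add(Mul(-3, O), 3) = Add(3, Mul(-3, O)))
Function('a')(A) = Mul(Rational(-1, 5), I, Pow(70, Rational(1, 2))) (Function('a')(A) = Mul(Rational(-1, 5), Pow(Add(-64, Add(3, Mul(-3, 3))), Rational(1, 2))) = Mul(Rational(-1, 5), Pow(Add(-64, Add(3, -9)), Rational(1, 2))) = Mul(Rational(-1, 5), Pow(Add(-64, -6), Rational(1, 2))) = Mul(Rational(-1, 5), Pow(-70, Rational(1, 2))) = Mul(Rational(-1, 5), Mul(I, Pow(70, Rational(1, 2)))) = Mul(Rational(-1, 5), I, Pow(70, Rational(1, 2))))
Mul(79599, Pow(Function('a')(Function('U')(12)), -1)) = Mul(79599, Pow(Mul(Rational(-1, 5), I, Pow(70, Rational(1, 2))), -1)) = Mul(79599, Mul(Rational(1, 14), I, Pow(70, Rational(1, 2)))) = Mul(Rational(79599, 14), I, Pow(70, Rational(1, 2)))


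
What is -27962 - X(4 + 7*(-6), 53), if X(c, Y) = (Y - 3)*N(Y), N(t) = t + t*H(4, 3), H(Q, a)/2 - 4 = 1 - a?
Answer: -41212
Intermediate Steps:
H(Q, a) = 10 - 2*a (H(Q, a) = 8 + 2*(1 - a) = 8 + (2 - 2*a) = 10 - 2*a)
N(t) = 5*t (N(t) = t + t*(10 - 2*3) = t + t*(10 - 6) = t + t*4 = t + 4*t = 5*t)
X(c, Y) = 5*Y*(-3 + Y) (X(c, Y) = (Y - 3)*(5*Y) = (-3 + Y)*(5*Y) = 5*Y*(-3 + Y))
-27962 - X(4 + 7*(-6), 53) = -27962 - 5*53*(-3 + 53) = -27962 - 5*53*50 = -27962 - 1*13250 = -27962 - 13250 = -41212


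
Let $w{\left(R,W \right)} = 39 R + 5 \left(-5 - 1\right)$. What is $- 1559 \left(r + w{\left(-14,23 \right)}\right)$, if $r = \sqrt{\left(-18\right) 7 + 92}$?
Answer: $897984 - 1559 i \sqrt{34} \approx 8.9798 \cdot 10^{5} - 9090.5 i$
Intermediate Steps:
$r = i \sqrt{34}$ ($r = \sqrt{-126 + 92} = \sqrt{-34} = i \sqrt{34} \approx 5.8309 i$)
$w{\left(R,W \right)} = -30 + 39 R$ ($w{\left(R,W \right)} = 39 R + 5 \left(-6\right) = 39 R - 30 = -30 + 39 R$)
$- 1559 \left(r + w{\left(-14,23 \right)}\right) = - 1559 \left(i \sqrt{34} + \left(-30 + 39 \left(-14\right)\right)\right) = - 1559 \left(i \sqrt{34} - 576\right) = - 1559 \left(-576 + i \sqrt{34}\right) = 897984 - 1559 i \sqrt{34}$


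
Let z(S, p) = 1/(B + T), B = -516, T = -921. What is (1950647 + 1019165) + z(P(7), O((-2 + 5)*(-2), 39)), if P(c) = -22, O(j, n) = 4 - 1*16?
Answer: 4267619843/1437 ≈ 2.9698e+6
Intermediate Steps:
O(j, n) = -12 (O(j, n) = 4 - 16 = -12)
z(S, p) = -1/1437 (z(S, p) = 1/(-516 - 921) = 1/(-1437) = -1/1437)
(1950647 + 1019165) + z(P(7), O((-2 + 5)*(-2), 39)) = (1950647 + 1019165) - 1/1437 = 2969812 - 1/1437 = 4267619843/1437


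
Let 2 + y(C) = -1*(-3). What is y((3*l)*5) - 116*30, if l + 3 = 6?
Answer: -3479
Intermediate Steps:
l = 3 (l = -3 + 6 = 3)
y(C) = 1 (y(C) = -2 - 1*(-3) = -2 + 3 = 1)
y((3*l)*5) - 116*30 = 1 - 116*30 = 1 - 3480 = -3479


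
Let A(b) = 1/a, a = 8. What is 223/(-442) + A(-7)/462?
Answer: -411883/816816 ≈ -0.50425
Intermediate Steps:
A(b) = ⅛ (A(b) = 1/8 = ⅛)
223/(-442) + A(-7)/462 = 223/(-442) + (⅛)/462 = 223*(-1/442) + (⅛)*(1/462) = -223/442 + 1/3696 = -411883/816816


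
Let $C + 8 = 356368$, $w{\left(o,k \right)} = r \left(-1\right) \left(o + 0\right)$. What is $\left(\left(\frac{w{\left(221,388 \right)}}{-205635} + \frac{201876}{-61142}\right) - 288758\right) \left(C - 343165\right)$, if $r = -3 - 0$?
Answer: $- \frac{1596848857341475829}{419097839} \approx -3.8102 \cdot 10^{9}$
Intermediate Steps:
$r = -3$ ($r = -3 + 0 = -3$)
$w{\left(o,k \right)} = 3 o$ ($w{\left(o,k \right)} = \left(-3\right) \left(-1\right) \left(o + 0\right) = 3 o$)
$C = 356360$ ($C = -8 + 356368 = 356360$)
$\left(\left(\frac{w{\left(221,388 \right)}}{-205635} + \frac{201876}{-61142}\right) - 288758\right) \left(C - 343165\right) = \left(\left(\frac{3 \cdot 221}{-205635} + \frac{201876}{-61142}\right) - 288758\right) \left(356360 - 343165\right) = \left(\left(663 \left(- \frac{1}{205635}\right) + 201876 \left(- \frac{1}{61142}\right)\right) - 288758\right) 13195 = \left(\left(- \frac{221}{68545} - \frac{100938}{30571}\right) - 288758\right) 13195 = \left(- \frac{6925551401}{2095489195} - 288758\right) 13195 = \left(- \frac{605096194521211}{2095489195}\right) 13195 = - \frac{1596848857341475829}{419097839}$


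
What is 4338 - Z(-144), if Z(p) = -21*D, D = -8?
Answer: 4170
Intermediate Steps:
Z(p) = 168 (Z(p) = -21*(-8) = 168)
4338 - Z(-144) = 4338 - 1*168 = 4338 - 168 = 4170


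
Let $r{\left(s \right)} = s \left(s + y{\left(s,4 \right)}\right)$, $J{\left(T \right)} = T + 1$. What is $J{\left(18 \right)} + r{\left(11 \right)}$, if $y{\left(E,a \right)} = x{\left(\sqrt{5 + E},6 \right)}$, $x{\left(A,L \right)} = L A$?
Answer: $404$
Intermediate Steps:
$x{\left(A,L \right)} = A L$
$y{\left(E,a \right)} = 6 \sqrt{5 + E}$ ($y{\left(E,a \right)} = \sqrt{5 + E} 6 = 6 \sqrt{5 + E}$)
$J{\left(T \right)} = 1 + T$
$r{\left(s \right)} = s \left(s + 6 \sqrt{5 + s}\right)$
$J{\left(18 \right)} + r{\left(11 \right)} = \left(1 + 18\right) + 11 \left(11 + 6 \sqrt{5 + 11}\right) = 19 + 11 \left(11 + 6 \sqrt{16}\right) = 19 + 11 \left(11 + 6 \cdot 4\right) = 19 + 11 \left(11 + 24\right) = 19 + 11 \cdot 35 = 19 + 385 = 404$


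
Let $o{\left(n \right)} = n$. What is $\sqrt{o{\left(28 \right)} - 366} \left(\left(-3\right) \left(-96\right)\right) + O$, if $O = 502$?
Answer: $502 + 3744 i \sqrt{2} \approx 502.0 + 5294.8 i$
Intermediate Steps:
$\sqrt{o{\left(28 \right)} - 366} \left(\left(-3\right) \left(-96\right)\right) + O = \sqrt{28 - 366} \left(\left(-3\right) \left(-96\right)\right) + 502 = \sqrt{-338} \cdot 288 + 502 = 13 i \sqrt{2} \cdot 288 + 502 = 3744 i \sqrt{2} + 502 = 502 + 3744 i \sqrt{2}$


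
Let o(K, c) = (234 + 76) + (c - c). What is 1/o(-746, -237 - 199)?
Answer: 1/310 ≈ 0.0032258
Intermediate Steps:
o(K, c) = 310 (o(K, c) = 310 + 0 = 310)
1/o(-746, -237 - 199) = 1/310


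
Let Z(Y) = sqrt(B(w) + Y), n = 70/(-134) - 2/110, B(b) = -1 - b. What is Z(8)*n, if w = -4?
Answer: -1992*sqrt(11)/3685 ≈ -1.7929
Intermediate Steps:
n = -1992/3685 (n = 70*(-1/134) - 2*1/110 = -35/67 - 1/55 = -1992/3685 ≈ -0.54057)
Z(Y) = sqrt(3 + Y) (Z(Y) = sqrt((-1 - 1*(-4)) + Y) = sqrt((-1 + 4) + Y) = sqrt(3 + Y))
Z(8)*n = sqrt(3 + 8)*(-1992/3685) = sqrt(11)*(-1992/3685) = -1992*sqrt(11)/3685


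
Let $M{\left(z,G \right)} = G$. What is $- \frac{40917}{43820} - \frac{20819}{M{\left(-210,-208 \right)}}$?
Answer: $\frac{225944461}{2278640} \approx 99.158$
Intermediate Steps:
$- \frac{40917}{43820} - \frac{20819}{M{\left(-210,-208 \right)}} = - \frac{40917}{43820} - \frac{20819}{-208} = \left(-40917\right) \frac{1}{43820} - - \frac{20819}{208} = - \frac{40917}{43820} + \frac{20819}{208} = \frac{225944461}{2278640}$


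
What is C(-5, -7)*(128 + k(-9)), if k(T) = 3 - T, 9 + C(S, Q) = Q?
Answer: -2240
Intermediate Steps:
C(S, Q) = -9 + Q
C(-5, -7)*(128 + k(-9)) = (-9 - 7)*(128 + (3 - 1*(-9))) = -16*(128 + (3 + 9)) = -16*(128 + 12) = -16*140 = -2240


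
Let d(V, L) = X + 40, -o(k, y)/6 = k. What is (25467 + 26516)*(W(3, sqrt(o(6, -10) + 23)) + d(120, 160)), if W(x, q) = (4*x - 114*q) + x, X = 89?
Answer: 7485552 - 5926062*I*sqrt(13) ≈ 7.4856e+6 - 2.1367e+7*I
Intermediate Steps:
o(k, y) = -6*k
d(V, L) = 129 (d(V, L) = 89 + 40 = 129)
W(x, q) = -114*q + 5*x (W(x, q) = (-114*q + 4*x) + x = -114*q + 5*x)
(25467 + 26516)*(W(3, sqrt(o(6, -10) + 23)) + d(120, 160)) = (25467 + 26516)*((-114*sqrt(-6*6 + 23) + 5*3) + 129) = 51983*((-114*sqrt(-36 + 23) + 15) + 129) = 51983*((-114*I*sqrt(13) + 15) + 129) = 51983*((15 - 114*I*sqrt(13)) + 129) = 51983*(144 - 114*I*sqrt(13)) = 7485552 - 5926062*I*sqrt(13)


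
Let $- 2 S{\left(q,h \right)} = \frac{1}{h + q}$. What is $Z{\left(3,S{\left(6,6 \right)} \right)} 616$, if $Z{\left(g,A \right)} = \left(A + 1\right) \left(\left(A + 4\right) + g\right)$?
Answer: $\frac{295757}{72} \approx 4107.7$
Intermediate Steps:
$S{\left(q,h \right)} = - \frac{1}{2 \left(h + q\right)}$
$Z{\left(g,A \right)} = \left(1 + A\right) \left(4 + A + g\right)$ ($Z{\left(g,A \right)} = \left(1 + A\right) \left(\left(4 + A\right) + g\right) = \left(1 + A\right) \left(4 + A + g\right)$)
$Z{\left(3,S{\left(6,6 \right)} \right)} 616 = \left(4 + 3 + \left(- \frac{1}{2 \cdot 6 + 2 \cdot 6}\right)^{2} + 5 \left(- \frac{1}{2 \cdot 6 + 2 \cdot 6}\right) + - \frac{1}{2 \cdot 6 + 2 \cdot 6} \cdot 3\right) 616 = \left(4 + 3 + \left(- \frac{1}{12 + 12}\right)^{2} + 5 \left(- \frac{1}{12 + 12}\right) + - \frac{1}{12 + 12} \cdot 3\right) 616 = \left(4 + 3 + \left(- \frac{1}{24}\right)^{2} + 5 \left(- \frac{1}{24}\right) + - \frac{1}{24} \cdot 3\right) 616 = \left(4 + 3 + \left(\left(-1\right) \frac{1}{24}\right)^{2} + 5 \left(\left(-1\right) \frac{1}{24}\right) + \left(-1\right) \frac{1}{24} \cdot 3\right) 616 = \left(4 + 3 + \left(- \frac{1}{24}\right)^{2} + 5 \left(- \frac{1}{24}\right) - \frac{1}{8}\right) 616 = \left(4 + 3 + \frac{1}{576} - \frac{5}{24} - \frac{1}{8}\right) 616 = \frac{3841}{576} \cdot 616 = \frac{295757}{72}$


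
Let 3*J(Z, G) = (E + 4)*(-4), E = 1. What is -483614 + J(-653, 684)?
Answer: -1450862/3 ≈ -4.8362e+5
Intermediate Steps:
J(Z, G) = -20/3 (J(Z, G) = ((1 + 4)*(-4))/3 = (5*(-4))/3 = (⅓)*(-20) = -20/3)
-483614 + J(-653, 684) = -483614 - 20/3 = -1450862/3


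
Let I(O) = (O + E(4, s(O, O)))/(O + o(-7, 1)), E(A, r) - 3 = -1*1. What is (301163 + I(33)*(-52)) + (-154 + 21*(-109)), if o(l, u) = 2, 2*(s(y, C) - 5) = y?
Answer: 298668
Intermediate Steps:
s(y, C) = 5 + y/2
E(A, r) = 2 (E(A, r) = 3 - 1*1 = 3 - 1 = 2)
I(O) = 1 (I(O) = (O + 2)/(O + 2) = (2 + O)/(2 + O) = 1)
(301163 + I(33)*(-52)) + (-154 + 21*(-109)) = (301163 + 1*(-52)) + (-154 + 21*(-109)) = (301163 - 52) + (-154 - 2289) = 301111 - 2443 = 298668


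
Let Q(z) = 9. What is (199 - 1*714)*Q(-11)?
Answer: -4635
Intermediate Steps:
(199 - 1*714)*Q(-11) = (199 - 1*714)*9 = (199 - 714)*9 = -515*9 = -4635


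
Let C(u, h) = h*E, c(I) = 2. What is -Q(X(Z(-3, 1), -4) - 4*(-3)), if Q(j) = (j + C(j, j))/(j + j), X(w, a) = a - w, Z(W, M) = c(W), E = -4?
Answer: 3/2 ≈ 1.5000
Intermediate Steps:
Z(W, M) = 2
C(u, h) = -4*h (C(u, h) = h*(-4) = -4*h)
Q(j) = -3/2 (Q(j) = (j - 4*j)/(j + j) = (-3*j)/((2*j)) = (-3*j)*(1/(2*j)) = -3/2)
-Q(X(Z(-3, 1), -4) - 4*(-3)) = -1*(-3/2) = 3/2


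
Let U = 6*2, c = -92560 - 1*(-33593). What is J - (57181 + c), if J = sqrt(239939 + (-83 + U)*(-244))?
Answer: 1786 + sqrt(257263) ≈ 2293.2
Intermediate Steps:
c = -58967 (c = -92560 + 33593 = -58967)
U = 12
J = sqrt(257263) (J = sqrt(239939 + (-83 + 12)*(-244)) = sqrt(239939 - 71*(-244)) = sqrt(239939 + 17324) = sqrt(257263) ≈ 507.21)
J - (57181 + c) = sqrt(257263) - (57181 - 58967) = sqrt(257263) - 1*(-1786) = sqrt(257263) + 1786 = 1786 + sqrt(257263)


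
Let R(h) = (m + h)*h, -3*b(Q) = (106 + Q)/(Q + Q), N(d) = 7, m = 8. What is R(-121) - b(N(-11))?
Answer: 574379/42 ≈ 13676.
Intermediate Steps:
b(Q) = -(106 + Q)/(6*Q) (b(Q) = -(106 + Q)/(3*(Q + Q)) = -(106 + Q)/(3*(2*Q)) = -(106 + Q)*1/(2*Q)/3 = -(106 + Q)/(6*Q))
R(h) = h*(8 + h) (R(h) = (8 + h)*h = h*(8 + h))
R(-121) - b(N(-11)) = -121*(8 - 121) - (-106 - 1*7)/(6*7) = -121*(-113) - (-106 - 7)/(6*7) = 13673 - (-113)/(6*7) = 13673 - 1*(-113/42) = 13673 + 113/42 = 574379/42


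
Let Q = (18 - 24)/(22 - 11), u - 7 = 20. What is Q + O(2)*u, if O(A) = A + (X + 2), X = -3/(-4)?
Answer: 5619/44 ≈ 127.70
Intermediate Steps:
X = ¾ (X = -3*(-¼) = ¾ ≈ 0.75000)
u = 27 (u = 7 + 20 = 27)
Q = -6/11 ≈ -0.54545
O(A) = 11/4 + A (O(A) = A + (¾ + 2) = A + 11/4 = 11/4 + A)
Q + O(2)*u = -6/11 + (11/4 + 2)*27 = -6/11 + (19/4)*27 = -6/11 + 513/4 = 5619/44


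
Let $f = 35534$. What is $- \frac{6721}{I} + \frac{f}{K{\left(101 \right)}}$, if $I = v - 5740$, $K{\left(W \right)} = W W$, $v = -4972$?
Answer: $\frac{34553933}{8405624} \approx 4.1108$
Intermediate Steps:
$K{\left(W \right)} = W^{2}$
$I = -10712$ ($I = -4972 - 5740 = -10712$)
$- \frac{6721}{I} + \frac{f}{K{\left(101 \right)}} = - \frac{6721}{-10712} + \frac{35534}{101^{2}} = \left(-6721\right) \left(- \frac{1}{10712}\right) + \frac{35534}{10201} = \frac{517}{824} + 35534 \cdot \frac{1}{10201} = \frac{517}{824} + \frac{35534}{10201} = \frac{34553933}{8405624}$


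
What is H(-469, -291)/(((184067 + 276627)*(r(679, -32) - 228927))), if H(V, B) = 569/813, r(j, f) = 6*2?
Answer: -569/85738790579130 ≈ -6.6364e-12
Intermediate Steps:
r(j, f) = 12
H(V, B) = 569/813 (H(V, B) = 569*(1/813) = 569/813)
H(-469, -291)/(((184067 + 276627)*(r(679, -32) - 228927))) = 569/(813*(((184067 + 276627)*(12 - 228927)))) = 569/(813*((460694*(-228915)))) = (569/813)/(-105459767010) = (569/813)*(-1/105459767010) = -569/85738790579130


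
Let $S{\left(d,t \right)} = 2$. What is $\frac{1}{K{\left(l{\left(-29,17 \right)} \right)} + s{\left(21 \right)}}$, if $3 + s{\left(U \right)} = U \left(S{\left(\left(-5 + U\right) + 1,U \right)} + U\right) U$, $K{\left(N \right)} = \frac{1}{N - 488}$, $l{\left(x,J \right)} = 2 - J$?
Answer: $\frac{503}{5100419} \approx 9.8619 \cdot 10^{-5}$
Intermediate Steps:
$K{\left(N \right)} = \frac{1}{-488 + N}$
$s{\left(U \right)} = -3 + U^{2} \left(2 + U\right)$ ($s{\left(U \right)} = -3 + U \left(2 + U\right) U = -3 + U^{2} \left(2 + U\right)$)
$\frac{1}{K{\left(l{\left(-29,17 \right)} \right)} + s{\left(21 \right)}} = \frac{1}{\frac{1}{-488 + \left(2 - 17\right)} + \left(-3 + 21^{3} + 2 \cdot 21^{2}\right)} = \frac{1}{\frac{1}{-488 + \left(2 - 17\right)} + \left(-3 + 9261 + 2 \cdot 441\right)} = \frac{1}{\frac{1}{-488 - 15} + \left(-3 + 9261 + 882\right)} = \frac{1}{\frac{1}{-503} + 10140} = \frac{1}{- \frac{1}{503} + 10140} = \frac{1}{\frac{5100419}{503}} = \frac{503}{5100419}$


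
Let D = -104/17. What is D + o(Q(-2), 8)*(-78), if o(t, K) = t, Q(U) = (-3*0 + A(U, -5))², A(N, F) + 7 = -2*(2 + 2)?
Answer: -298454/17 ≈ -17556.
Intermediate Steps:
A(N, F) = -15 (A(N, F) = -7 - 2*(2 + 2) = -7 - 2*4 = -7 - 8 = -15)
Q(U) = 225 (Q(U) = (-3*0 - 15)² = (0 - 15)² = (-15)² = 225)
D = -104/17 (D = -104*1/17 = -104/17 ≈ -6.1176)
D + o(Q(-2), 8)*(-78) = -104/17 + 225*(-78) = -104/17 - 17550 = -298454/17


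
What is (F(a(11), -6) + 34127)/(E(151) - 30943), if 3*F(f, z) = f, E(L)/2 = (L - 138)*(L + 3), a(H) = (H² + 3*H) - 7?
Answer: -34176/26939 ≈ -1.2686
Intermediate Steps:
a(H) = -7 + H² + 3*H
E(L) = 2*(-138 + L)*(3 + L) (E(L) = 2*((L - 138)*(L + 3)) = 2*((-138 + L)*(3 + L)) = 2*(-138 + L)*(3 + L))
F(f, z) = f/3
(F(a(11), -6) + 34127)/(E(151) - 30943) = ((-7 + 11² + 3*11)/3 + 34127)/((-828 - 270*151 + 2*151²) - 30943) = ((-7 + 121 + 33)/3 + 34127)/((-828 - 40770 + 2*22801) - 30943) = ((⅓)*147 + 34127)/((-828 - 40770 + 45602) - 30943) = (49 + 34127)/(4004 - 30943) = 34176/(-26939) = 34176*(-1/26939) = -34176/26939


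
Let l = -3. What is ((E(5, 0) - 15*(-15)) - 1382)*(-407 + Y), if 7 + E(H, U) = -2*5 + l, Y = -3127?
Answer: 4159518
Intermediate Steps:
E(H, U) = -20 (E(H, U) = -7 + (-2*5 - 3) = -7 + (-10 - 3) = -7 - 13 = -20)
((E(5, 0) - 15*(-15)) - 1382)*(-407 + Y) = ((-20 - 15*(-15)) - 1382)*(-407 - 3127) = ((-20 + 225) - 1382)*(-3534) = (205 - 1382)*(-3534) = -1177*(-3534) = 4159518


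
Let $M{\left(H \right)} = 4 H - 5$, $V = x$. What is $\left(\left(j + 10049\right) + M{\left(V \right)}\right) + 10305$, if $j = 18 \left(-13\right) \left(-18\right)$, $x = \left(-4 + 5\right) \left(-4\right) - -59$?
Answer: $24781$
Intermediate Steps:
$x = 55$ ($x = 1 \left(-4\right) + 59 = -4 + 59 = 55$)
$V = 55$
$j = 4212$ ($j = \left(-234\right) \left(-18\right) = 4212$)
$M{\left(H \right)} = -5 + 4 H$
$\left(\left(j + 10049\right) + M{\left(V \right)}\right) + 10305 = \left(\left(4212 + 10049\right) + \left(-5 + 4 \cdot 55\right)\right) + 10305 = \left(14261 + \left(-5 + 220\right)\right) + 10305 = \left(14261 + 215\right) + 10305 = 14476 + 10305 = 24781$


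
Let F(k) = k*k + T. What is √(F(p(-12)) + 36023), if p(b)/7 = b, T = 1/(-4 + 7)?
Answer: 19*√1074/3 ≈ 207.56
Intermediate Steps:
T = ⅓ (T = 1/3 = ⅓ ≈ 0.33333)
p(b) = 7*b
F(k) = ⅓ + k² (F(k) = k*k + ⅓ = k² + ⅓ = ⅓ + k²)
√(F(p(-12)) + 36023) = √((⅓ + (7*(-12))²) + 36023) = √((⅓ + (-84)²) + 36023) = √((⅓ + 7056) + 36023) = √(21169/3 + 36023) = √(129238/3) = 19*√1074/3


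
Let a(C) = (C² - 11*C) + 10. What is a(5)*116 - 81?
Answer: -2401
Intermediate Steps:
a(C) = 10 + C² - 11*C
a(5)*116 - 81 = (10 + 5² - 11*5)*116 - 81 = (10 + 25 - 55)*116 - 81 = -20*116 - 81 = -2320 - 81 = -2401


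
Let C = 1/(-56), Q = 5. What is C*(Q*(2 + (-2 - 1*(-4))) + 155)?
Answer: -25/8 ≈ -3.1250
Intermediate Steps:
C = -1/56 ≈ -0.017857
C*(Q*(2 + (-2 - 1*(-4))) + 155) = -(5*(2 + (-2 - 1*(-4))) + 155)/56 = -(5*(2 + (-2 + 4)) + 155)/56 = -(5*(2 + 2) + 155)/56 = -(5*4 + 155)/56 = -(20 + 155)/56 = -1/56*175 = -25/8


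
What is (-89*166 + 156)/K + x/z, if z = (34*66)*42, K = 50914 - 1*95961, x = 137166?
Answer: 1259439011/707598276 ≈ 1.7799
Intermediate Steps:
K = -45047 (K = 50914 - 95961 = -45047)
z = 94248 (z = 2244*42 = 94248)
(-89*166 + 156)/K + x/z = (-89*166 + 156)/(-45047) + 137166/94248 = (-14774 + 156)*(-1/45047) + 137166*(1/94248) = -14618*(-1/45047) + 22861/15708 = 14618/45047 + 22861/15708 = 1259439011/707598276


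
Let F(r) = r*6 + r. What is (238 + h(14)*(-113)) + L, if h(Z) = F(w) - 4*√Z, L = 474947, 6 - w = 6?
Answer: 475185 + 452*√14 ≈ 4.7688e+5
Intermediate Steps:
w = 0 (w = 6 - 1*6 = 6 - 6 = 0)
F(r) = 7*r (F(r) = 6*r + r = 7*r)
h(Z) = -4*√Z (h(Z) = 7*0 - 4*√Z = 0 - 4*√Z = -4*√Z)
(238 + h(14)*(-113)) + L = (238 - 4*√14*(-113)) + 474947 = (238 + 452*√14) + 474947 = 475185 + 452*√14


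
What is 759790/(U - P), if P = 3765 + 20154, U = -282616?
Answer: -151958/61307 ≈ -2.4786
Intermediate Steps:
P = 23919
759790/(U - P) = 759790/(-282616 - 1*23919) = 759790/(-282616 - 23919) = 759790/(-306535) = 759790*(-1/306535) = -151958/61307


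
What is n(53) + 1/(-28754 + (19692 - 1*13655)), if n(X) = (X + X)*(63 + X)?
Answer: 279328231/22717 ≈ 12296.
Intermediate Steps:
n(X) = 2*X*(63 + X) (n(X) = (2*X)*(63 + X) = 2*X*(63 + X))
n(53) + 1/(-28754 + (19692 - 1*13655)) = 2*53*(63 + 53) + 1/(-28754 + (19692 - 1*13655)) = 2*53*116 + 1/(-28754 + (19692 - 13655)) = 12296 + 1/(-28754 + 6037) = 12296 + 1/(-22717) = 12296 - 1/22717 = 279328231/22717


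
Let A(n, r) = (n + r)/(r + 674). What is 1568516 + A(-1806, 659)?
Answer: 67446151/43 ≈ 1.5685e+6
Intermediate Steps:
A(n, r) = (n + r)/(674 + r)
1568516 + A(-1806, 659) = 1568516 + (-1806 + 659)/(674 + 659) = 1568516 - 1147/1333 = 1568516 + (1/1333)*(-1147) = 1568516 - 37/43 = 67446151/43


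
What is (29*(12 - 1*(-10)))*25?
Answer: 15950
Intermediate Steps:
(29*(12 - 1*(-10)))*25 = (29*(12 + 10))*25 = (29*22)*25 = 638*25 = 15950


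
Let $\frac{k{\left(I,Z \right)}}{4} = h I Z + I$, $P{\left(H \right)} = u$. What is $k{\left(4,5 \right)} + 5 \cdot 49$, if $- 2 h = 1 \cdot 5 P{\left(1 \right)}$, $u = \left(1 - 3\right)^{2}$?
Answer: $-539$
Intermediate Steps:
$u = 4$ ($u = \left(-2\right)^{2} = 4$)
$P{\left(H \right)} = 4$
$h = -10$ ($h = - \frac{1 \cdot 5 \cdot 4}{2} = - \frac{5 \cdot 4}{2} = \left(- \frac{1}{2}\right) 20 = -10$)
$k{\left(I,Z \right)} = 4 I - 40 I Z$ ($k{\left(I,Z \right)} = 4 \left(- 10 I Z + I\right) = 4 \left(I - 10 I Z\right) = 4 I - 40 I Z$)
$k{\left(4,5 \right)} + 5 \cdot 49 = 4 \cdot 4 \left(1 - 50\right) + 5 \cdot 49 = 4 \cdot 4 \left(1 - 50\right) + 245 = 4 \cdot 4 \left(-49\right) + 245 = -784 + 245 = -539$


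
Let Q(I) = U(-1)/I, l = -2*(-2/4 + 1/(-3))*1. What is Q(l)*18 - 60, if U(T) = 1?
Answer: -246/5 ≈ -49.200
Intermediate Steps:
l = 5/3 (l = -2*(-2*¼ + 1*(-⅓))*1 = -2*(-½ - ⅓)*1 = -2*(-⅚)*1 = (5/3)*1 = 5/3 ≈ 1.6667)
Q(I) = 1/I
Q(l)*18 - 60 = 18/(5/3) - 60 = (⅗)*18 - 60 = 54/5 - 60 = -246/5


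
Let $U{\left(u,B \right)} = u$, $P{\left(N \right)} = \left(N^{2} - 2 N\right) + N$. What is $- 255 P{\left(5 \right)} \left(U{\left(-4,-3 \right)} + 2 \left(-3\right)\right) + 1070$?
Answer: $52070$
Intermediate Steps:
$P{\left(N \right)} = N^{2} - N$
$- 255 P{\left(5 \right)} \left(U{\left(-4,-3 \right)} + 2 \left(-3\right)\right) + 1070 = - 255 \cdot 5 \left(-1 + 5\right) \left(-4 + 2 \left(-3\right)\right) + 1070 = - 255 \cdot 5 \cdot 4 \left(-4 - 6\right) + 1070 = - 255 \cdot 20 \left(-10\right) + 1070 = \left(-255\right) \left(-200\right) + 1070 = 51000 + 1070 = 52070$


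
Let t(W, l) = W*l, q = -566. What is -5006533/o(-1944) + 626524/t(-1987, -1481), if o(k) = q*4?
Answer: 14734378416487/6662379208 ≈ 2211.6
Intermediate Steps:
o(k) = -2264 (o(k) = -566*4 = -2264)
-5006533/o(-1944) + 626524/t(-1987, -1481) = -5006533/(-2264) + 626524/((-1987*(-1481))) = -5006533*(-1/2264) + 626524/2942747 = 5006533/2264 + 626524*(1/2942747) = 5006533/2264 + 626524/2942747 = 14734378416487/6662379208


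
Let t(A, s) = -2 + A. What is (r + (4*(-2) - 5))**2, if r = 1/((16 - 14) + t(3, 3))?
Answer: 1444/9 ≈ 160.44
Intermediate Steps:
r = 1/3 (r = 1/((16 - 14) + (-2 + 3)) = 1/(2 + 1) = 1/3 ≈ 0.33333)
(r + (4*(-2) - 5))**2 = (1/3 + (4*(-2) - 5))**2 = (1/3 + (-8 - 5))**2 = (1/3 - 13)**2 = (-38/3)**2 = 1444/9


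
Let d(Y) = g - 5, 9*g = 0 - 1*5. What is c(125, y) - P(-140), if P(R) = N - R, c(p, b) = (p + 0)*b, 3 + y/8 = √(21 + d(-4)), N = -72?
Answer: -3068 + 1000*√139/3 ≈ 861.94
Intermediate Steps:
g = -5/9 (g = (0 - 1*5)/9 = (0 - 5)/9 = (⅑)*(-5) = -5/9 ≈ -0.55556)
d(Y) = -50/9 (d(Y) = -5/9 - 5 = -50/9)
y = -24 + 8*√139/3 (y = -24 + 8*√(21 - 50/9) = -24 + 8*√(139/9) = -24 + 8*(√139/3) = -24 + 8*√139/3 ≈ 7.4395)
c(p, b) = b*p (c(p, b) = p*b = b*p)
P(R) = -72 - R
c(125, y) - P(-140) = (-24 + 8*√139/3)*125 - (-72 - 1*(-140)) = (-3000 + 1000*√139/3) - (-72 + 140) = (-3000 + 1000*√139/3) - 1*68 = (-3000 + 1000*√139/3) - 68 = -3068 + 1000*√139/3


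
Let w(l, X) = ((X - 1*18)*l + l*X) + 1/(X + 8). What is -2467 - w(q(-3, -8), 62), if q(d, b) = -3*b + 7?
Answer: -402711/70 ≈ -5753.0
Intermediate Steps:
q(d, b) = 7 - 3*b
w(l, X) = 1/(8 + X) + X*l + l*(-18 + X) (w(l, X) = ((X - 18)*l + X*l) + 1/(8 + X) = ((-18 + X)*l + X*l) + 1/(8 + X) = (l*(-18 + X) + X*l) + 1/(8 + X) = (X*l + l*(-18 + X)) + 1/(8 + X) = 1/(8 + X) + X*l + l*(-18 + X))
-2467 - w(q(-3, -8), 62) = -2467 - (1 - 144*(7 - 3*(-8)) - 2*62*(7 - 3*(-8)) + 2*(7 - 3*(-8))*62²)/(8 + 62) = -2467 - (1 - 144*(7 + 24) - 2*62*(7 + 24) + 2*(7 + 24)*3844)/70 = -2467 - (1 - 144*31 - 2*62*31 + 2*31*3844)/70 = -2467 - (1 - 4464 - 3844 + 238328)/70 = -2467 - 230021/70 = -402711/70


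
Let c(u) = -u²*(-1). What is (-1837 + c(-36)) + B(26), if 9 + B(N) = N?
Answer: -524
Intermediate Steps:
B(N) = -9 + N
c(u) = u²
(-1837 + c(-36)) + B(26) = (-1837 + (-36)²) + (-9 + 26) = (-1837 + 1296) + 17 = -541 + 17 = -524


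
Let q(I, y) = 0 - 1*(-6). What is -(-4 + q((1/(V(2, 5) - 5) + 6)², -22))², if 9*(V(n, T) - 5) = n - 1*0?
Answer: -4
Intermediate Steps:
V(n, T) = 5 + n/9 (V(n, T) = 5 + (n - 1*0)/9 = 5 + (n + 0)/9 = 5 + n/9)
q(I, y) = 6 (q(I, y) = 0 + 6 = 6)
-(-4 + q((1/(V(2, 5) - 5) + 6)², -22))² = -(-4 + 6)² = -1*2² = -1*4 = -4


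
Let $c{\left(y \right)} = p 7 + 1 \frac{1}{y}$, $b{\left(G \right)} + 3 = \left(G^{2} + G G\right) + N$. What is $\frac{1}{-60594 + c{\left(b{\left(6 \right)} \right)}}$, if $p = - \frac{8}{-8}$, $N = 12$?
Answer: $- \frac{81}{4907546} \approx -1.6505 \cdot 10^{-5}$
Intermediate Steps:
$b{\left(G \right)} = 9 + 2 G^{2}$ ($b{\left(G \right)} = -3 + \left(\left(G^{2} + G G\right) + 12\right) = -3 + \left(\left(G^{2} + G^{2}\right) + 12\right) = -3 + \left(2 G^{2} + 12\right) = -3 + \left(12 + 2 G^{2}\right) = 9 + 2 G^{2}$)
$p = 1$ ($p = \left(-8\right) \left(- \frac{1}{8}\right) = 1$)
$c{\left(y \right)} = 7 + \frac{1}{y}$ ($c{\left(y \right)} = 1 \cdot 7 + 1 \frac{1}{y} = 7 + \frac{1}{y}$)
$\frac{1}{-60594 + c{\left(b{\left(6 \right)} \right)}} = \frac{1}{-60594 + \left(7 + \frac{1}{9 + 2 \cdot 6^{2}}\right)} = \frac{1}{-60594 + \left(7 + \frac{1}{9 + 2 \cdot 36}\right)} = \frac{1}{-60594 + \left(7 + \frac{1}{9 + 72}\right)} = \frac{1}{-60594 + \left(7 + \frac{1}{81}\right)} = \frac{1}{-60594 + \frac{568}{81}} = \frac{1}{- \frac{4907546}{81}} = - \frac{81}{4907546}$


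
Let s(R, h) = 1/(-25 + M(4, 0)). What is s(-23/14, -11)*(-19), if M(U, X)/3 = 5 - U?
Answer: 19/22 ≈ 0.86364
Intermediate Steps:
M(U, X) = 15 - 3*U (M(U, X) = 3*(5 - U) = 15 - 3*U)
s(R, h) = -1/22 (s(R, h) = 1/(-25 + (15 - 3*4)) = 1/(-25 + (15 - 12)) = 1/(-25 + 3) = 1/(-22) = -1/22)
s(-23/14, -11)*(-19) = -1/22*(-19) = 19/22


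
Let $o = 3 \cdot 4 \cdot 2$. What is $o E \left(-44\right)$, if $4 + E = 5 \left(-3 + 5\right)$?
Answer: $-6336$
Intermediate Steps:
$o = 24$ ($o = 12 \cdot 2 = 24$)
$E = 6$ ($E = -4 + 5 \left(-3 + 5\right) = -4 + 5 \cdot 2 = -4 + 10 = 6$)
$o E \left(-44\right) = 24 \cdot 6 \left(-44\right) = 144 \left(-44\right) = -6336$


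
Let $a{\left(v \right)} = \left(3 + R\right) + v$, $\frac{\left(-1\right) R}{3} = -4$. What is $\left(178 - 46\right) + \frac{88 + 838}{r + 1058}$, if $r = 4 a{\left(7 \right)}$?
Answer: $\frac{76099}{573} \approx 132.81$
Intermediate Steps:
$R = 12$ ($R = \left(-3\right) \left(-4\right) = 12$)
$a{\left(v \right)} = 15 + v$ ($a{\left(v \right)} = \left(3 + 12\right) + v = 15 + v$)
$r = 88$ ($r = 4 \left(15 + 7\right) = 4 \cdot 22 = 88$)
$\left(178 - 46\right) + \frac{88 + 838}{r + 1058} = \left(178 - 46\right) + \frac{88 + 838}{88 + 1058} = 132 + \frac{926}{1146} = 132 + 926 \cdot \frac{1}{1146} = 132 + \frac{463}{573} = \frac{76099}{573}$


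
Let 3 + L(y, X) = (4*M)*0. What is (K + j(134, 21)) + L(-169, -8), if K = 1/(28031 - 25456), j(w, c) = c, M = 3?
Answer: 46351/2575 ≈ 18.000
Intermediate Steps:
K = 1/2575 ≈ 0.00038835
L(y, X) = -3 (L(y, X) = -3 + (4*3)*0 = -3 + 12*0 = -3 + 0 = -3)
(K + j(134, 21)) + L(-169, -8) = (1/2575 + 21) - 3 = 54076/2575 - 3 = 46351/2575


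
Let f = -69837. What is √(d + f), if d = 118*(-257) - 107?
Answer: I*√100270 ≈ 316.65*I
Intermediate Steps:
d = -30433 (d = -30326 - 107 = -30433)
√(d + f) = √(-30433 - 69837) = √(-100270) = I*√100270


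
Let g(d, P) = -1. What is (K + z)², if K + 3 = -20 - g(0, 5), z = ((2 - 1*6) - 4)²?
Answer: 1764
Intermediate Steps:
z = 64 (z = ((2 - 6) - 4)² = (-4 - 4)² = (-8)² = 64)
K = -22 (K = -3 + (-20 - 1*(-1)) = -3 + (-20 + 1) = -3 - 19 = -22)
(K + z)² = (-22 + 64)² = 42² = 1764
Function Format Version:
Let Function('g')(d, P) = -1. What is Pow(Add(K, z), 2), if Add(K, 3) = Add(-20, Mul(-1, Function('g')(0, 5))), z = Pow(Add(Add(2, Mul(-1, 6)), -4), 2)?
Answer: 1764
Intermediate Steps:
z = 64 (z = Pow(Add(Add(2, -6), -4), 2) = Pow(Add(-4, -4), 2) = Pow(-8, 2) = 64)
K = -22 (K = Add(-3, Add(-20, Mul(-1, -1))) = Add(-3, Add(-20, 1)) = Add(-3, -19) = -22)
Pow(Add(K, z), 2) = Pow(Add(-22, 64), 2) = Pow(42, 2) = 1764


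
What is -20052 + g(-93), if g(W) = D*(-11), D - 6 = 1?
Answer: -20129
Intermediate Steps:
D = 7 (D = 6 + 1 = 7)
g(W) = -77 (g(W) = 7*(-11) = -77)
-20052 + g(-93) = -20052 - 77 = -20129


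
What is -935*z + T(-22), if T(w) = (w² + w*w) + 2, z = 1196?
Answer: -1117290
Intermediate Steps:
T(w) = 2 + 2*w² (T(w) = (w² + w²) + 2 = 2*w² + 2 = 2 + 2*w²)
-935*z + T(-22) = -935*1196 + (2 + 2*(-22)²) = -1118260 + (2 + 2*484) = -1118260 + (2 + 968) = -1118260 + 970 = -1117290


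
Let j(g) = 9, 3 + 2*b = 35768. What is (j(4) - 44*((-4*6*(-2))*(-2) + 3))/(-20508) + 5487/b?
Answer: 26127509/244489540 ≈ 0.10687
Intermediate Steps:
b = 35765/2 (b = -3/2 + (½)*35768 = -3/2 + 17884 = 35765/2 ≈ 17883.)
(j(4) - 44*((-4*6*(-2))*(-2) + 3))/(-20508) + 5487/b = (9 - 44*((-4*6*(-2))*(-2) + 3))/(-20508) + 5487/(35765/2) = (9 - 44*(-24*(-2)*(-2) + 3))*(-1/20508) + 5487*(2/35765) = (9 - 44*(48*(-2) + 3))*(-1/20508) + 10974/35765 = (9 - 44*(-96 + 3))*(-1/20508) + 10974/35765 = (9 - 44*(-93))*(-1/20508) + 10974/35765 = (9 + 4092)*(-1/20508) + 10974/35765 = 4101*(-1/20508) + 10974/35765 = -1367/6836 + 10974/35765 = 26127509/244489540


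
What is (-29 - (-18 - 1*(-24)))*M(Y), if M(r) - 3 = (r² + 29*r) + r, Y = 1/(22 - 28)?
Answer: 2485/36 ≈ 69.028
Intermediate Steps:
Y = -⅙ (Y = 1/(-6) = -⅙ ≈ -0.16667)
M(r) = 3 + r² + 30*r (M(r) = 3 + ((r² + 29*r) + r) = 3 + (r² + 30*r) = 3 + r² + 30*r)
(-29 - (-18 - 1*(-24)))*M(Y) = (-29 - (-18 - 1*(-24)))*(3 + (-⅙)² + 30*(-⅙)) = (-29 - (-18 + 24))*(3 + 1/36 - 5) = (-29 - 1*6)*(-71/36) = (-29 - 6)*(-71/36) = -35*(-71/36) = 2485/36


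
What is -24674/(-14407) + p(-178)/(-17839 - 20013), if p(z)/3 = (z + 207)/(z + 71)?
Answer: 99934999945/58350712748 ≈ 1.7127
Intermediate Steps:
p(z) = 3*(207 + z)/(71 + z) (p(z) = 3*((z + 207)/(z + 71)) = 3*((207 + z)/(71 + z)) = 3*(207 + z)/(71 + z))
-24674/(-14407) + p(-178)/(-17839 - 20013) = -24674/(-14407) + (3*(207 - 178)/(71 - 178))/(-17839 - 20013) = -24674*(-1/14407) + (3*29/(-107))/(-37852) = 24674/14407 + (3*(-1/107)*29)*(-1/37852) = 24674/14407 - 87/107*(-1/37852) = 24674/14407 + 87/4050164 = 99934999945/58350712748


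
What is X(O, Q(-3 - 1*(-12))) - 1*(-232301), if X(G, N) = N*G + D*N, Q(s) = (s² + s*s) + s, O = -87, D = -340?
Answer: 159284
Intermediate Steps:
Q(s) = s + 2*s² (Q(s) = (s² + s²) + s = 2*s² + s = s + 2*s²)
X(G, N) = -340*N + G*N (X(G, N) = N*G - 340*N = G*N - 340*N = -340*N + G*N)
X(O, Q(-3 - 1*(-12))) - 1*(-232301) = ((-3 - 1*(-12))*(1 + 2*(-3 - 1*(-12))))*(-340 - 87) - 1*(-232301) = ((-3 + 12)*(1 + 2*(-3 + 12)))*(-427) + 232301 = (9*(1 + 2*9))*(-427) + 232301 = (9*(1 + 18))*(-427) + 232301 = (9*19)*(-427) + 232301 = 171*(-427) + 232301 = -73017 + 232301 = 159284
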